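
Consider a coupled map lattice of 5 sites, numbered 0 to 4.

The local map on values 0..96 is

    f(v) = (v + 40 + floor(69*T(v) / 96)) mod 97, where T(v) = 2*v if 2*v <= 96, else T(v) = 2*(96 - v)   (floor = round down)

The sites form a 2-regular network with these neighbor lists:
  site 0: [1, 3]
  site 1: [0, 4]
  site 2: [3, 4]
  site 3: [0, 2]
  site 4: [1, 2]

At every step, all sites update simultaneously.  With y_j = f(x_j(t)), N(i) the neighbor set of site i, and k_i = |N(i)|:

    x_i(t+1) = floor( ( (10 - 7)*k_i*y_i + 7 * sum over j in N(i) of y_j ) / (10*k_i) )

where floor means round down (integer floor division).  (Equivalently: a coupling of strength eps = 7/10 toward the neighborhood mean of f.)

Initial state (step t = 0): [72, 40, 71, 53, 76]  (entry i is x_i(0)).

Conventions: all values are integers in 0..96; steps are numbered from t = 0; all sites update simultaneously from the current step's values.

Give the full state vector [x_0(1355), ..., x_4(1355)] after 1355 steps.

Simulating step by step:
t=0: [72, 40, 71, 53, 76]
t=1: [48, 45, 51, 51, 45]
t=2: [56, 54, 55, 58, 54]
t=3: [56, 56, 56, 55, 56]
t=4: [56, 56, 56, 56, 56]
t=5: [56, 56, 56, 56, 56]

Answer: [56, 56, 56, 56, 56]
Key observation: The state at step 4, [56, 56, 56, 56, 56], reappears at step 5: the system is in a cycle of period 1 from step 4 on.  Therefore the state at step 1355 equals the state at step 4 + ((1355 - 4) mod 1) = 4, which is [56, 56, 56, 56, 56].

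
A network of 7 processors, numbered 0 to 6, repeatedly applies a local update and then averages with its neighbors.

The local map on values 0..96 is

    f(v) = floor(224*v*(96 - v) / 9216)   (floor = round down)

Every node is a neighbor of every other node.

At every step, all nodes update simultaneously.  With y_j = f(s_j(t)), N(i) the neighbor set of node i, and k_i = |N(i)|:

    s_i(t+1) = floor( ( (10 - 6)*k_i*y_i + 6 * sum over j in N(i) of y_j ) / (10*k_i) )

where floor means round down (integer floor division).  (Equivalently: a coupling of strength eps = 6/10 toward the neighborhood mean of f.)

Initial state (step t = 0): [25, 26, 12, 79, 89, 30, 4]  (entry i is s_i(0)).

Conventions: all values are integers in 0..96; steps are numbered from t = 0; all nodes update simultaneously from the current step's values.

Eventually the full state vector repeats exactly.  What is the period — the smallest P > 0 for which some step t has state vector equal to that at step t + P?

Answer: 2
Key observation: The state at step 3, [55, 55, 55, 55, 55, 55, 55], reappears at step 5 — and no state repeats earlier — so the cycle the system enters has period 2.

Derivation:
t=0: [25, 26, 12, 79, 89, 30, 4]
t=1: [34, 34, 28, 31, 25, 35, 23]
t=2: [48, 48, 46, 47, 45, 48, 45]
t=3: [55, 55, 55, 55, 55, 55, 55]
t=4: [54, 54, 54, 54, 54, 54, 54]
t=5: [55, 55, 55, 55, 55, 55, 55]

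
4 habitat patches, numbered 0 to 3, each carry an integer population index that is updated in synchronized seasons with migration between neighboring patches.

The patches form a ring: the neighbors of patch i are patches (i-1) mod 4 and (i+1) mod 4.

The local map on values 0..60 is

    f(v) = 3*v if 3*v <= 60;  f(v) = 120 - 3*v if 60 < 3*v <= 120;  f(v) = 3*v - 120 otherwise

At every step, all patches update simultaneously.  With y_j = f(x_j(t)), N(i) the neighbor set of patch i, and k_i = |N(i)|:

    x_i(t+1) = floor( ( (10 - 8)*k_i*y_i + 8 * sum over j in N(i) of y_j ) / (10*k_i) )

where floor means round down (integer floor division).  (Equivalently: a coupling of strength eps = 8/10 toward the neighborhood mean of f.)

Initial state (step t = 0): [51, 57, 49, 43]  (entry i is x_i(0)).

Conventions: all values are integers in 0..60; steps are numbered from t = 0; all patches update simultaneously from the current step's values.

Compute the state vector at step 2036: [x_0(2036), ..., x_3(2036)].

Simulating step by step:
t=0: [51, 57, 49, 43]
t=1: [30, 34, 29, 25]
t=2: [31, 28, 31, 34]
t=3: [27, 28, 27, 25]
t=4: [40, 38, 40, 40]
t=5: [2, 1, 2, 0]
t=6: [2, 5, 2, 4]
t=7: [12, 7, 12, 7]
t=8: [24, 33, 24, 33]
t=9: [26, 42, 26, 42]
t=10: [13, 34, 13, 34]
t=11: [22, 34, 22, 34]
t=12: [25, 46, 25, 46]
t=13: [23, 39, 23, 39]
t=14: [12, 41, 12, 41]
t=15: [9, 29, 9, 29]
t=16: [31, 28, 31, 28]
t=17: [34, 28, 34, 28]
t=18: [32, 21, 32, 21]
t=19: [50, 30, 50, 30]
t=20: [30, 30, 30, 30]
t=21: [30, 30, 30, 30]

Answer: [30, 30, 30, 30]
Key observation: The state at step 20, [30, 30, 30, 30], reappears at step 21: the system is in a cycle of period 1 from step 20 on.  Therefore the state at step 2036 equals the state at step 20 + ((2036 - 20) mod 1) = 20, which is [30, 30, 30, 30].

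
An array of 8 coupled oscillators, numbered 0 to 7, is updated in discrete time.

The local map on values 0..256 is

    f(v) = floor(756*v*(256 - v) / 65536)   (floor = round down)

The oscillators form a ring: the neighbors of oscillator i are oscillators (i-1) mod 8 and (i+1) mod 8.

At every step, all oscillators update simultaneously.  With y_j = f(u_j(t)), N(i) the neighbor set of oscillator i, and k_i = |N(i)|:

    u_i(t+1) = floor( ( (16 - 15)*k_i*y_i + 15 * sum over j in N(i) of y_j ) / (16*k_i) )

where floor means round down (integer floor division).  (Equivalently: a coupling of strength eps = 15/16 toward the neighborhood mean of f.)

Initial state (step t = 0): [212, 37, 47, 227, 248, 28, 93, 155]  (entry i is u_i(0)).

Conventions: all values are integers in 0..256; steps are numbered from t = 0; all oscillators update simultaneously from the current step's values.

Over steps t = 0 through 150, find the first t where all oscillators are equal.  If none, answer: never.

Simulating step by step:
t=0: [212, 37, 47, 227, 248, 28, 93, 155]  (not all equal)
t=1: [134, 108, 85, 67, 70, 96, 129, 142]  (not all equal)
t=2: [185, 177, 165, 157, 160, 169, 181, 187]  (not all equal)
t=3: [154, 161, 170, 175, 174, 166, 158, 153]  (not all equal)
t=4: [178, 174, 169, 165, 167, 171, 176, 179]  (not all equal)
t=5: [160, 164, 168, 170, 170, 166, 162, 160]  (not all equal)
t=6: [175, 173, 170, 168, 169, 171, 174, 176]  (not all equal)
t=7: [163, 165, 167, 168, 168, 166, 164, 163]  (not all equal)
t=8: [173, 172, 171, 170, 170, 172, 173, 174]  (not all equal)
t=9: [165, 166, 167, 167, 167, 166, 165, 164]  (not all equal)
t=10: [173, 172, 171, 171, 171, 172, 173, 173]  (not all equal)
t=11: [165, 166, 166, 167, 166, 166, 165, 165]  (not all equal)
t=12: [172, 172, 171, 171, 171, 172, 172, 173]  (not all equal)
t=13: [165, 166, 166, 167, 166, 166, 165, 165]  (not all equal)

Answer: never
Key observation: The state at step 11 reappears at step 13 — the system is in a cycle of period 2 from step 11 on.  No step 0..13 is synchronized, and the cycle repeats forever, so no step up to 150 (or ever) has all oscillators equal.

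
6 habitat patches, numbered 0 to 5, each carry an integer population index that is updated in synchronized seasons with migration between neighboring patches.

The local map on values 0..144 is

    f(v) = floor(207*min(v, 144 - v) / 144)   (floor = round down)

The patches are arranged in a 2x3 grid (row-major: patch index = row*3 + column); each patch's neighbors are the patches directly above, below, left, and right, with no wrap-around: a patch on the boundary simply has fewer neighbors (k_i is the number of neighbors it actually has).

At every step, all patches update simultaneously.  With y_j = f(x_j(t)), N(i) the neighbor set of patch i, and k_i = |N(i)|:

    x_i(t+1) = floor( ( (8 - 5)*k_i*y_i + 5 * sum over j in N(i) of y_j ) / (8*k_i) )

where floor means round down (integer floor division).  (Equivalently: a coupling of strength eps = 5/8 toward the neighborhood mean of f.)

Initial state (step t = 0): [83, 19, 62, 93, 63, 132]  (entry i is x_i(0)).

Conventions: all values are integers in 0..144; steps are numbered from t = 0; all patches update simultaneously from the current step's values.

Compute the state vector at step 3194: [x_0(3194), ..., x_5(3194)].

Answer: [100, 100, 100, 100, 100, 100]
Key observation: The state at step 35, [63, 63, 63, 63, 63, 63], reappears at step 45: the system is in a cycle of period 10 from step 35 on.  Therefore the state at step 3194 equals the state at step 35 + ((3194 - 35) mod 10) = 44, which is [100, 100, 100, 100, 100, 100].

Derivation:
t=0: [83, 19, 62, 93, 63, 132]
t=1: [63, 65, 47, 82, 58, 62]
t=2: [90, 84, 82, 87, 87, 80]
t=3: [81, 83, 89, 79, 84, 87]
t=4: [90, 85, 82, 89, 86, 81]
t=5: [79, 83, 87, 79, 83, 87]
t=6: [91, 87, 82, 91, 87, 82]
t=7: [77, 81, 86, 77, 81, 86]
t=8: [94, 89, 85, 94, 89, 85]
t=9: [73, 78, 82, 73, 78, 82]
t=10: [99, 94, 90, 99, 94, 90]
t=11: [66, 70, 75, 66, 70, 75]
t=12: [95, 98, 99, 95, 98, 99]
t=13: [68, 66, 64, 68, 66, 64]
t=14: [96, 94, 92, 96, 94, 92]
t=15: [69, 71, 73, 69, 71, 73]
t=16: [99, 101, 102, 99, 101, 102]
t=17: [63, 61, 60, 63, 61, 60]
t=18: [89, 87, 86, 89, 87, 86]
t=19: [79, 81, 82, 79, 81, 82]
t=20: [92, 90, 89, 92, 90, 89]
t=21: [74, 76, 78, 74, 76, 78]
t=22: [99, 97, 94, 99, 97, 94]
t=23: [64, 67, 69, 64, 67, 69]
t=24: [93, 95, 98, 93, 95, 98]
t=25: [72, 69, 67, 72, 69, 67]
t=26: [101, 99, 96, 101, 99, 96]
t=27: [61, 64, 67, 61, 64, 67]
t=28: [88, 91, 94, 88, 91, 94]
t=29: [78, 75, 72, 78, 75, 72]
t=30: [95, 98, 101, 95, 98, 101]
t=31: [68, 65, 62, 68, 65, 62]
t=32: [95, 93, 90, 95, 93, 90]
t=33: [70, 73, 75, 70, 73, 75]
t=34: [100, 100, 99, 100, 100, 99]
t=35: [63, 63, 63, 63, 63, 63]
t=36: [90, 90, 90, 90, 90, 90]
t=37: [77, 77, 77, 77, 77, 77]
t=38: [96, 96, 96, 96, 96, 96]
t=39: [69, 69, 69, 69, 69, 69]
t=40: [99, 99, 99, 99, 99, 99]
t=41: [64, 64, 64, 64, 64, 64]
t=42: [92, 92, 92, 92, 92, 92]
t=43: [74, 74, 74, 74, 74, 74]
t=44: [100, 100, 100, 100, 100, 100]
t=45: [63, 63, 63, 63, 63, 63]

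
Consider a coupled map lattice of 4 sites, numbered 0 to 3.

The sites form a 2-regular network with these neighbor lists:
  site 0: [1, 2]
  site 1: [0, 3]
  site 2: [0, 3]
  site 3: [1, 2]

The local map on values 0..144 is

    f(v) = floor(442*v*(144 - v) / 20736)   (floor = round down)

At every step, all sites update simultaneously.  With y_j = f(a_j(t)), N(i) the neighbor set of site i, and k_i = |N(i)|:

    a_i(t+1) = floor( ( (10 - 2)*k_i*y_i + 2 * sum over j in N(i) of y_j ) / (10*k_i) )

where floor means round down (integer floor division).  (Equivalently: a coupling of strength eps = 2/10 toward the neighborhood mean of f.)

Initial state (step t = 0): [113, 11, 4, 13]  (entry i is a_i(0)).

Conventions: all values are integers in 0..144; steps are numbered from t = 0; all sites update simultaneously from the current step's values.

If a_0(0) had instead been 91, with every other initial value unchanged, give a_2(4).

Simulating step by step:
t=0: [91, 11, 4, 13]
t=1: [85, 38, 22, 33]
t=2: [99, 86, 64, 76]
t=3: [96, 105, 107, 109]
t=4: [95, 87, 85, 81]

Answer: a_2(4) = 85
Key observation: This trace re-runs the system from the modified initial state.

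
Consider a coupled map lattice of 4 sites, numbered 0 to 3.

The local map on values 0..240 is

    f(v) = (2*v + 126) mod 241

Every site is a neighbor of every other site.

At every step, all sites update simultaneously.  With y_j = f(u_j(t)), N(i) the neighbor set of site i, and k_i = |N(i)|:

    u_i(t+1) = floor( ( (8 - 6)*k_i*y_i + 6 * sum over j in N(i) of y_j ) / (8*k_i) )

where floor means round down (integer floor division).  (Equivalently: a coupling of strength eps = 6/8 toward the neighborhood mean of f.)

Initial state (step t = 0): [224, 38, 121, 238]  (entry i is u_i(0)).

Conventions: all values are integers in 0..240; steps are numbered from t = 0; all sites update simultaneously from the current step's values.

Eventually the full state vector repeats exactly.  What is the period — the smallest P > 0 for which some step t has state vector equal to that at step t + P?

Simulating step by step:
t=0: [224, 38, 121, 238]
t=1: [135, 135, 135, 135]
t=2: [155, 155, 155, 155]
t=3: [195, 195, 195, 195]
t=4: [34, 34, 34, 34]
t=5: [194, 194, 194, 194]
t=6: [32, 32, 32, 32]
t=7: [190, 190, 190, 190]
t=8: [24, 24, 24, 24]
t=9: [174, 174, 174, 174]
t=10: [233, 233, 233, 233]
t=11: [110, 110, 110, 110]
t=12: [105, 105, 105, 105]
t=13: [95, 95, 95, 95]
t=14: [75, 75, 75, 75]
t=15: [35, 35, 35, 35]
t=16: [196, 196, 196, 196]
t=17: [36, 36, 36, 36]
t=18: [198, 198, 198, 198]
t=19: [40, 40, 40, 40]
t=20: [206, 206, 206, 206]
t=21: [56, 56, 56, 56]
t=22: [238, 238, 238, 238]
t=23: [120, 120, 120, 120]
t=24: [125, 125, 125, 125]
t=25: [135, 135, 135, 135]

Answer: 24
Key observation: The state at step 1, [135, 135, 135, 135], reappears at step 25 — and no state repeats earlier — so the cycle the system enters has period 24.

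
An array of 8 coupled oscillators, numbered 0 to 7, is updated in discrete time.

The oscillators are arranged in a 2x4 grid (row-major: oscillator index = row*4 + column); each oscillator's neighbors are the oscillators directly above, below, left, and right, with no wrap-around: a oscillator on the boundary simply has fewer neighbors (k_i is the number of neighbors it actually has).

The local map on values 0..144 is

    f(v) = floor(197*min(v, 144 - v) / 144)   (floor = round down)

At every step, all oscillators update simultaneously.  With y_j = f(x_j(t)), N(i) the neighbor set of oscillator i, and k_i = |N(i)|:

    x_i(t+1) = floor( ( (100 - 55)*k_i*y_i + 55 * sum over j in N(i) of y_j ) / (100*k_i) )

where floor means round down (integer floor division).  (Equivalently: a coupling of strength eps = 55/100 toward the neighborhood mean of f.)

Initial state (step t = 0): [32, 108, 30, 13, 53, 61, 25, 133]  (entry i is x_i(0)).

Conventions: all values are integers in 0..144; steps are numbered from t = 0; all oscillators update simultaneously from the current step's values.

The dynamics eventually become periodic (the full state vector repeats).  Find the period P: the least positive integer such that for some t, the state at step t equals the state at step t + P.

Answer: 8
Key observation: The state at step 27, [94, 96, 96, 94, 94, 96, 96, 94], reappears at step 35 — and no state repeats earlier — so the cycle the system enters has period 8.

Derivation:
t=0: [32, 108, 30, 13, 53, 61, 25, 133]
t=1: [52, 52, 36, 23, 67, 65, 40, 20]
t=2: [76, 70, 50, 34, 84, 79, 54, 35]
t=3: [90, 88, 69, 52, 86, 85, 70, 53]
t=4: [75, 79, 86, 77, 77, 81, 87, 78]
t=5: [91, 87, 82, 87, 90, 85, 81, 86]
t=6: [73, 77, 81, 79, 74, 79, 83, 80]
t=7: [94, 90, 86, 87, 93, 88, 85, 86]
t=8: [69, 73, 77, 78, 70, 74, 78, 78]
t=9: [95, 94, 91, 90, 94, 94, 91, 90]
t=10: [67, 68, 71, 72, 67, 68, 71, 72]
t=11: [91, 93, 96, 97, 91, 93, 96, 97]
t=12: [71, 68, 65, 64, 71, 68, 65, 64]
t=13: [95, 92, 88, 87, 95, 92, 88, 87]
t=14: [68, 71, 75, 76, 68, 71, 75, 76]
t=15: [94, 95, 94, 93, 94, 95, 94, 93]
t=16: [67, 67, 68, 68, 67, 67, 68, 68]
t=17: [91, 91, 92, 93, 91, 91, 92, 93]
t=18: [72, 71, 70, 69, 72, 71, 70, 69]
t=19: [97, 96, 95, 94, 97, 96, 95, 94]
t=20: [64, 65, 66, 67, 64, 65, 66, 67]
t=21: [87, 88, 89, 90, 87, 88, 89, 90]
t=22: [76, 76, 74, 73, 76, 76, 74, 73]
t=23: [93, 93, 95, 96, 93, 93, 95, 96]
t=24: [69, 68, 67, 65, 69, 68, 67, 65]
t=25: [93, 92, 90, 88, 93, 92, 90, 88]
t=26: [69, 71, 73, 75, 69, 71, 73, 75]
t=27: [94, 96, 96, 94, 94, 96, 96, 94]
t=28: [67, 65, 65, 67, 67, 65, 65, 67]
t=29: [90, 88, 88, 90, 90, 88, 88, 90]
t=30: [73, 75, 75, 73, 73, 75, 75, 73]
t=31: [96, 94, 94, 96, 96, 94, 94, 96]
t=32: [65, 67, 67, 65, 65, 67, 67, 65]
t=33: [88, 90, 90, 88, 88, 90, 90, 88]
t=34: [75, 73, 73, 75, 75, 73, 73, 75]
t=35: [94, 96, 96, 94, 94, 96, 96, 94]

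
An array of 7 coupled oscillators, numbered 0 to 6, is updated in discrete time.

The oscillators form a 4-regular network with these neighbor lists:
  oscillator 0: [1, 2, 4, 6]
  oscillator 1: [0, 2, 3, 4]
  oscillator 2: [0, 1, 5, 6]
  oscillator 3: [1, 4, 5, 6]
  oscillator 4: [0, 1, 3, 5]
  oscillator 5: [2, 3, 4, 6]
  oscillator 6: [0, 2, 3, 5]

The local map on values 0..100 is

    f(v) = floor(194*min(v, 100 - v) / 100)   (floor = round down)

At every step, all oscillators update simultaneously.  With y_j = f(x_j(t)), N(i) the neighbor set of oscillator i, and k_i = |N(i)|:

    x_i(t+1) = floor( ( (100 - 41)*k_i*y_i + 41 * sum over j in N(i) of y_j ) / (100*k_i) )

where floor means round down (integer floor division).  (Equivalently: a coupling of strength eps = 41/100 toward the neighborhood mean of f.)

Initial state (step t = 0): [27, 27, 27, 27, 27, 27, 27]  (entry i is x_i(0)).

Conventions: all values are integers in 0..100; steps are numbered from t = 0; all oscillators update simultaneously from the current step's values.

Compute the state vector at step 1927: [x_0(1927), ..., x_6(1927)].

Simulating step by step:
t=0: [27, 27, 27, 27, 27, 27, 27]
t=1: [52, 52, 52, 52, 52, 52, 52]
t=2: [93, 93, 93, 93, 93, 93, 93]
t=3: [13, 13, 13, 13, 13, 13, 13]
t=4: [25, 25, 25, 25, 25, 25, 25]
t=5: [48, 48, 48, 48, 48, 48, 48]
t=6: [93, 93, 93, 93, 93, 93, 93]

Answer: [13, 13, 13, 13, 13, 13, 13]
Key observation: The state at step 2, [93, 93, 93, 93, 93, 93, 93], reappears at step 6: the system is in a cycle of period 4 from step 2 on.  Therefore the state at step 1927 equals the state at step 2 + ((1927 - 2) mod 4) = 3, which is [13, 13, 13, 13, 13, 13, 13].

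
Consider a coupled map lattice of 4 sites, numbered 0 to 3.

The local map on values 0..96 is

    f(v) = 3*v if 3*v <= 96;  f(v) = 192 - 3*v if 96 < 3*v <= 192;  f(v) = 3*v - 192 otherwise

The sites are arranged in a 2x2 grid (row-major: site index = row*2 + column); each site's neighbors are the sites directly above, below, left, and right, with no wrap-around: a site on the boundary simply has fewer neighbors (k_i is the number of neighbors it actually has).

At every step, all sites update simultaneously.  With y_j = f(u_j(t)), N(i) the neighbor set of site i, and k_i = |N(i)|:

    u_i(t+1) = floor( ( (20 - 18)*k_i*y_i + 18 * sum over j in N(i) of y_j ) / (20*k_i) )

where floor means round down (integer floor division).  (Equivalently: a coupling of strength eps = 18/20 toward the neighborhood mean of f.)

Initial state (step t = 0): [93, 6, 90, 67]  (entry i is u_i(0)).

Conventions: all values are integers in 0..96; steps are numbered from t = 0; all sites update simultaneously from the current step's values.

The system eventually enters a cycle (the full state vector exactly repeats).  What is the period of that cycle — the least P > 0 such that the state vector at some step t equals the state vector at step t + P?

Simulating step by step:
t=0: [93, 6, 90, 67]
t=1: [51, 45, 51, 44]
t=2: [47, 50, 48, 49]
t=3: [45, 47, 48, 45]
t=4: [50, 56, 56, 50]
t=5: [25, 40, 40, 25]
t=6: [72, 74, 74, 72]
t=7: [29, 24, 24, 29]
t=8: [73, 85, 85, 73]
t=9: [59, 30, 30, 59]
t=10: [82, 22, 22, 82]
t=11: [64, 55, 55, 64]
t=12: [24, 2, 2, 24]
t=13: [12, 65, 65, 12]
t=14: [6, 32, 32, 6]
t=15: [88, 25, 25, 88]
t=16: [74, 72, 72, 74]
t=17: [24, 29, 29, 24]
t=18: [85, 73, 73, 85]
t=19: [30, 59, 59, 30]
t=20: [22, 82, 82, 22]
t=21: [55, 64, 64, 55]
t=22: [2, 24, 24, 2]
t=23: [65, 12, 12, 65]
t=24: [32, 6, 6, 32]
t=25: [25, 88, 88, 25]
t=26: [72, 74, 74, 72]

Answer: 20
Key observation: The state at step 6, [72, 74, 74, 72], reappears at step 26 — and no state repeats earlier — so the cycle the system enters has period 20.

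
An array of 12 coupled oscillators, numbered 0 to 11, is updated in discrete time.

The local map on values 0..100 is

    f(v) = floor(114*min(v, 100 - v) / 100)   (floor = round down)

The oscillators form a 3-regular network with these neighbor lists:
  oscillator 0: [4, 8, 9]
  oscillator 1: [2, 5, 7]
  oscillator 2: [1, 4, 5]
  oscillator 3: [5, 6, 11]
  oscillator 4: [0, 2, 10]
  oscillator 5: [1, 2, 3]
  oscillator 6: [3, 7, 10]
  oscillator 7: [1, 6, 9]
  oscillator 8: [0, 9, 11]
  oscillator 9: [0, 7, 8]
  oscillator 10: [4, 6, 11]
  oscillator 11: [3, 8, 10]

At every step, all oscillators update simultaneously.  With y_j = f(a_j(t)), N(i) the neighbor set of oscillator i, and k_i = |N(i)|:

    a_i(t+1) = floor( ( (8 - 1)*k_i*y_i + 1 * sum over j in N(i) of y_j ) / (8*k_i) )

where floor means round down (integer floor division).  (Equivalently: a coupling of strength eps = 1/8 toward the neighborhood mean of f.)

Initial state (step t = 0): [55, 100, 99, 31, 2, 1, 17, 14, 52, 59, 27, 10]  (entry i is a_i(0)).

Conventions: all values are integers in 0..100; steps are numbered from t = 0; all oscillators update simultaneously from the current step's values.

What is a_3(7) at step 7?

Simulating step by step:
t=0: [55, 100, 99, 31, 2, 1, 17, 14, 52, 59, 27, 10]
t=1: [48, 0, 1, 31, 5, 2, 19, 15, 51, 45, 27, 14]
t=2: [51, 0, 1, 32, 7, 3, 21, 17, 53, 49, 27, 18]
t=3: [52, 0, 1, 33, 9, 4, 23, 19, 51, 53, 28, 22]
t=4: [52, 1, 1, 34, 12, 5, 26, 21, 53, 51, 29, 27]
t=5: [52, 2, 1, 35, 15, 6, 29, 23, 52, 53, 31, 31]
t=6: [52, 3, 1, 37, 18, 7, 33, 26, 53, 51, 34, 35]
t=7: [52, 4, 2, 40, 21, 8, 36, 29, 52, 53, 37, 39]

Answer: a_3(7) = 40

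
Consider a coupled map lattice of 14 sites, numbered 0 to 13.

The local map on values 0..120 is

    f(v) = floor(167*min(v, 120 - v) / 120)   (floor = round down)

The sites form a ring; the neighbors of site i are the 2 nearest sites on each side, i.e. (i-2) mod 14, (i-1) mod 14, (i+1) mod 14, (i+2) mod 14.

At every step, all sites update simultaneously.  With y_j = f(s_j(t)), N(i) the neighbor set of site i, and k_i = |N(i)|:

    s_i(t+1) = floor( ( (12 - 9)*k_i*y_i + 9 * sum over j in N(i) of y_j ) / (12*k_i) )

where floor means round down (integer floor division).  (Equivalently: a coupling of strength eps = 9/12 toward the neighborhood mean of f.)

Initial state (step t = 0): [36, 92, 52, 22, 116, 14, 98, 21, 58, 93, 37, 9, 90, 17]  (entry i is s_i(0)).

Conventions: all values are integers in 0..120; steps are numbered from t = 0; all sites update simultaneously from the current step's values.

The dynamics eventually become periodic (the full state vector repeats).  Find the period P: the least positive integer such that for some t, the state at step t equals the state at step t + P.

Simulating step by step:
t=0: [36, 92, 52, 22, 116, 14, 98, 21, 58, 93, 37, 9, 90, 17]
t=1: [45, 42, 41, 32, 29, 22, 32, 38, 47, 41, 44, 31, 35, 32]
t=2: [54, 53, 52, 45, 42, 41, 46, 49, 56, 55, 55, 50, 51, 50]
t=3: [72, 70, 68, 64, 62, 61, 64, 68, 72, 73, 73, 71, 71, 71]
t=4: [68, 70, 72, 76, 77, 77, 75, 72, 68, 67, 66, 66, 67, 67]
t=5: [70, 68, 65, 62, 61, 61, 63, 66, 69, 72, 73, 73, 73, 72]
t=6: [69, 72, 75, 78, 79, 79, 77, 74, 70, 68, 66, 65, 65, 67]
t=7: [69, 65, 62, 59, 58, 58, 61, 64, 67, 71, 73, 74, 74, 72]
t=8: [71, 74, 77, 79, 80, 80, 78, 76, 73, 69, 66, 65, 65, 67]
t=9: [68, 64, 60, 57, 56, 57, 58, 61, 65, 69, 72, 74, 73, 71]
t=10: [72, 75, 77, 79, 79, 79, 78, 77, 74, 71, 68, 66, 66, 69]
t=11: [66, 62, 60, 58, 57, 57, 58, 61, 64, 67, 70, 72, 71, 69]
t=12: [75, 77, 79, 80, 80, 79, 79, 78, 76, 73, 70, 69, 69, 71]
t=13: [63, 60, 57, 56, 56, 56, 57, 59, 61, 64, 67, 68, 67, 65]
t=14: [78, 79, 79, 78, 77, 78, 79, 79, 78, 77, 75, 74, 74, 76]
t=15: [59, 58, 57, 57, 57, 57, 57, 57, 58, 59, 61, 62, 61, 60]
t=16: [81, 80, 79, 79, 79, 79, 79, 79, 80, 80, 81, 81, 81, 81]
t=17: [54, 55, 56, 56, 57, 57, 56, 56, 55, 55, 54, 54, 54, 54]
t=18: [75, 76, 76, 77, 77, 77, 77, 77, 76, 75, 75, 75, 75, 75]
t=19: [61, 61, 60, 59, 59, 59, 59, 59, 60, 61, 61, 62, 62, 61]
t=20: [81, 82, 82, 82, 82, 82, 82, 82, 82, 81, 81, 81, 81, 81]
t=21: [53, 52, 52, 52, 52, 52, 52, 52, 52, 53, 53, 54, 54, 53]
t=22: [73, 72, 72, 72, 72, 72, 72, 72, 72, 73, 73, 73, 73, 73]
t=23: [65, 65, 65, 66, 66, 66, 66, 65, 65, 65, 65, 65, 65, 65]
t=24: [76, 75, 75, 75, 75, 75, 75, 75, 75, 76, 76, 76, 76, 76]
t=25: [61, 61, 61, 62, 62, 62, 62, 61, 61, 61, 61, 61, 61, 61]
t=26: [82, 81, 81, 80, 80, 80, 80, 81, 81, 82, 82, 82, 82, 82]
t=27: [52, 53, 54, 54, 54, 54, 54, 54, 53, 52, 52, 52, 52, 52]
t=28: [72, 73, 74, 74, 75, 75, 74, 74, 73, 72, 72, 72, 72, 72]
t=29: [65, 65, 64, 63, 63, 63, 63, 64, 65, 65, 65, 66, 66, 65]
t=30: [76, 76, 77, 78, 78, 78, 78, 77, 76, 76, 75, 75, 75, 75]
t=31: [61, 60, 59, 58, 58, 58, 58, 59, 60, 61, 61, 61, 61, 61]
t=32: [82, 81, 81, 80, 80, 80, 80, 81, 81, 82, 82, 82, 82, 82]

Answer: 6
Key observation: The state at step 26, [82, 81, 81, 80, 80, 80, 80, 81, 81, 82, 82, 82, 82, 82], reappears at step 32 — and no state repeats earlier — so the cycle the system enters has period 6.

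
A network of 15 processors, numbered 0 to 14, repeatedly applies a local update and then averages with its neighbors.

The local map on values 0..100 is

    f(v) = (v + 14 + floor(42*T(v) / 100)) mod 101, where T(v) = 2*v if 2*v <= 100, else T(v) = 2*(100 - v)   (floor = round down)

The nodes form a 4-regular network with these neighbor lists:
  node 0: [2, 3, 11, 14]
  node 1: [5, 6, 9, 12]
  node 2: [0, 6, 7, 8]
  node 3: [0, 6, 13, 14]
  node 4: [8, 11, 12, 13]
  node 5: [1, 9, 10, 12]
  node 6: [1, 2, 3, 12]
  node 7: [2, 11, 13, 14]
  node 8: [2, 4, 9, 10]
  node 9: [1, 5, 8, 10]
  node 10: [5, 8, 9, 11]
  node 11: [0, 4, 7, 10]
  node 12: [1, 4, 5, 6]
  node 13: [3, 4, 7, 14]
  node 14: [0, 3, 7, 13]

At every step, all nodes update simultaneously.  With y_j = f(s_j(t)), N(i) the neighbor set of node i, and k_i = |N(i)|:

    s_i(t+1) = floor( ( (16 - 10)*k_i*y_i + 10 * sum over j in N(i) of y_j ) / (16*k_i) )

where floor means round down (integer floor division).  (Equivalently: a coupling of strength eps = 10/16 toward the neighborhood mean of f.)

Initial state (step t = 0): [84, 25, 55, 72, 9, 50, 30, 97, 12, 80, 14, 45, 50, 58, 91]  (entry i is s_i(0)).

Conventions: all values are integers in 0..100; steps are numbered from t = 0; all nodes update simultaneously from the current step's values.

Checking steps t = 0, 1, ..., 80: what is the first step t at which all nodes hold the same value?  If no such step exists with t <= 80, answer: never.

Simulating step by step:
t=0: [84, 25, 55, 72, 9, 50, 30, 97, 12, 80, 14, 45, 50, 58, 91]  (not all equal)
t=1: [22, 36, 21, 18, 33, 19, 38, 22, 26, 25, 37, 50, 27, 11, 9]  (not all equal)
t=2: [41, 69, 58, 49, 53, 62, 68, 39, 64, 64, 57, 43, 68, 44, 40]  (not all equal)
t=3: [62, 7, 31, 44, 33, 6, 6, 75, 6, 6, 19, 63, 6, 63, 74]  (not all equal)
t=4: [30, 25, 36, 42, 37, 28, 43, 17, 43, 28, 30, 24, 32, 31, 21]  (not all equal)
t=5: [69, 68, 76, 78, 76, 65, 82, 57, 81, 69, 69, 63, 73, 68, 62]  (not all equal)
t=6: [7, 7, 8, 8, 8, 7, 8, 6, 8, 7, 7, 7, 8, 7, 6]  (not all equal)
t=7: [26, 26, 27, 26, 27, 26, 27, 25, 27, 26, 26, 26, 27, 26, 25]  (not all equal)
t=8: [61, 61, 62, 61, 62, 61, 62, 60, 62, 61, 61, 61, 62, 61, 60]  (not all equal)
t=9: [6, 6, 6, 6, 6, 6, 6, 6, 6, 6, 6, 6, 6, 6, 6]  (all equal)

Answer: 9
Key observation: Synchronization is absorbing here: once all nodes are equal they stay equal, and step 9 is the first all-equal step.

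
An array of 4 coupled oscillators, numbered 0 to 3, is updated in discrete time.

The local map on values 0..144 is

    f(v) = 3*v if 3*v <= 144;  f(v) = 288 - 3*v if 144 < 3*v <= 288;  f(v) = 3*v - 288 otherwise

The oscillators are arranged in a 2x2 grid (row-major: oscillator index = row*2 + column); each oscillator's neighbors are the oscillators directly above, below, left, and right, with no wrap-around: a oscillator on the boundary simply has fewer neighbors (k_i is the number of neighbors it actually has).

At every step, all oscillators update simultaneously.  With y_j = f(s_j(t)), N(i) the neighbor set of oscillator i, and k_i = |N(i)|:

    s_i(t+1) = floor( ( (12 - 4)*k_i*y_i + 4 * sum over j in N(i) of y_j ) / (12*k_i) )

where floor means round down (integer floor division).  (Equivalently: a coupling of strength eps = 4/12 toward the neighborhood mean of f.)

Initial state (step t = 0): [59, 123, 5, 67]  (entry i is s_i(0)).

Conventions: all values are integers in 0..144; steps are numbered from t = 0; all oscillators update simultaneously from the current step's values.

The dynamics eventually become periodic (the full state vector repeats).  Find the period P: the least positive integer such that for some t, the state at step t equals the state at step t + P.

Answer: 2
Key observation: The state at step 11, [40, 32, 32, 40], reappears at step 13 — and no state repeats earlier — so the cycle the system enters has period 2.

Derivation:
t=0: [59, 123, 5, 67]
t=1: [90, 87, 43, 74]
t=2: [38, 32, 100, 70]
t=3: [94, 96, 40, 70]
t=4: [24, 14, 94, 72]
t=5: [56, 52, 28, 56]
t=6: [116, 128, 96, 116]
t=7: [56, 84, 20, 56]
t=8: [96, 64, 80, 96]
t=9: [24, 64, 32, 24]
t=10: [80, 88, 88, 80]
t=11: [40, 32, 32, 40]
t=12: [112, 104, 104, 112]
t=13: [40, 32, 32, 40]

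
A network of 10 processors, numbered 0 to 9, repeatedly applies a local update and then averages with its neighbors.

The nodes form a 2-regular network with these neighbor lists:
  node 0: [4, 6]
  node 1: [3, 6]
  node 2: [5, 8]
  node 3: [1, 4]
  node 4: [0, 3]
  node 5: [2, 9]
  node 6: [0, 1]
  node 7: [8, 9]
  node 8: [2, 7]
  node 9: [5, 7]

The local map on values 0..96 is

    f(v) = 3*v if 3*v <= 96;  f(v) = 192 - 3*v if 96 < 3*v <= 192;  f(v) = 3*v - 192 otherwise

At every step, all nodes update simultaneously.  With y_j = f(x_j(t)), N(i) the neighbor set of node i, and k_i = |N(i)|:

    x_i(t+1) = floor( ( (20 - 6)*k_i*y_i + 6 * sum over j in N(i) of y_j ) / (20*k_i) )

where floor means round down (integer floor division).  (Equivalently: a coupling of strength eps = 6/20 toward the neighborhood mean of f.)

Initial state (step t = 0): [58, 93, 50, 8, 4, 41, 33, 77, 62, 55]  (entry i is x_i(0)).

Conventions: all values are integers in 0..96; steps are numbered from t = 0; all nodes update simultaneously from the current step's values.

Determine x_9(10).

Simulating step by step:
t=0: [58, 93, 50, 8, 4, 41, 33, 77, 62, 55]
t=1: [28, 78, 40, 31, 14, 58, 80, 32, 16, 35]
t=2: [72, 50, 60, 77, 55, 36, 52, 87, 58, 78]
t=3: [26, 40, 23, 37, 28, 66, 35, 57, 24, 52]
t=4: [80, 75, 60, 80, 82, 19, 83, 30, 63, 29]
t=5: [50, 38, 17, 46, 52, 54, 52, 76, 17, 82]
t=6: [40, 68, 47, 54, 39, 36, 43, 40, 48, 47]
t=7: [71, 22, 55, 34, 67, 74, 56, 65, 52, 59]
t=8: [19, 63, 28, 74, 22, 27, 29, 9, 29, 15]
t=9: [62, 19, 84, 31, 59, 76, 69, 38, 77, 47]
t=10: [8, 56, 53, 75, 25, 41, 19, 68, 48, 52]

Answer: x_9(10) = 52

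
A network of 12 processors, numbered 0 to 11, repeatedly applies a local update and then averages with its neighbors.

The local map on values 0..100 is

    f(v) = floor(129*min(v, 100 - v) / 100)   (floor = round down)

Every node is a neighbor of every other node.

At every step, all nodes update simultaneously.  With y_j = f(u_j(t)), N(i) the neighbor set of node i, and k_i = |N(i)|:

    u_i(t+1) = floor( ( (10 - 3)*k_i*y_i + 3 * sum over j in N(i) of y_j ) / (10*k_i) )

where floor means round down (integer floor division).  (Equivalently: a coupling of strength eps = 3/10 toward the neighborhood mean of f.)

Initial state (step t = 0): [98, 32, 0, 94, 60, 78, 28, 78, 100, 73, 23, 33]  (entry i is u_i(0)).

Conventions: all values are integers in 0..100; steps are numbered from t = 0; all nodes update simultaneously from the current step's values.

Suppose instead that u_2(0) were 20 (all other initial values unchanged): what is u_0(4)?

Simulating step by step:
t=0: [98, 32, 20, 94, 60, 78, 28, 78, 100, 73, 23, 33]
t=1: [10, 36, 25, 13, 43, 27, 33, 27, 8, 31, 28, 37]
t=2: [19, 41, 32, 21, 47, 33, 39, 33, 17, 37, 35, 42]
t=3: [29, 48, 41, 31, 54, 42, 47, 42, 27, 45, 44, 50]
t=4: [42, 58, 52, 43, 56, 53, 57, 53, 40, 56, 54, 60]

Answer: u_0(4) = 42
Key observation: This trace re-runs the system from the modified initial state.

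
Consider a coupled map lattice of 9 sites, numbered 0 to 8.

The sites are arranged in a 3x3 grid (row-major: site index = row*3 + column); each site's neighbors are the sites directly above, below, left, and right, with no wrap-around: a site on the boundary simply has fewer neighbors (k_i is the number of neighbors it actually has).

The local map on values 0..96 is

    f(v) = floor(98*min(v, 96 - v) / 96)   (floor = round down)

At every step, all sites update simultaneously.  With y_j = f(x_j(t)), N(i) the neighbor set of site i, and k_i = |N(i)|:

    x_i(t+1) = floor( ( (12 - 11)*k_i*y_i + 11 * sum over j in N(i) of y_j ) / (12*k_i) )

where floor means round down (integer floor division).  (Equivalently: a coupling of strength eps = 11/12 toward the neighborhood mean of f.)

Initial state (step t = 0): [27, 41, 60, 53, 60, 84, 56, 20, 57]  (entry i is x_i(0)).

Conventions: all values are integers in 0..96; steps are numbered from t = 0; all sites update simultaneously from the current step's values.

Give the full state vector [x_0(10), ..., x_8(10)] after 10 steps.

Answer: [28, 28, 28, 28, 28, 28, 28, 28, 28]

Derivation:
t=0: [27, 41, 60, 53, 60, 84, 56, 20, 57]
t=1: [40, 33, 27, 35, 29, 34, 32, 36, 17]
t=2: [34, 32, 32, 33, 34, 25, 35, 26, 33]
t=3: [32, 33, 28, 34, 29, 32, 29, 33, 26]
t=4: [33, 29, 32, 30, 32, 28, 33, 28, 31]
t=5: [29, 32, 28, 32, 29, 31, 29, 31, 28]
t=6: [31, 28, 31, 29, 31, 28, 31, 28, 30]
t=7: [28, 30, 28, 30, 28, 30, 28, 30, 28]
t=8: [29, 28, 29, 28, 29, 28, 29, 28, 29]
t=9: [28, 28, 28, 28, 28, 28, 28, 28, 28]
t=10: [28, 28, 28, 28, 28, 28, 28, 28, 28]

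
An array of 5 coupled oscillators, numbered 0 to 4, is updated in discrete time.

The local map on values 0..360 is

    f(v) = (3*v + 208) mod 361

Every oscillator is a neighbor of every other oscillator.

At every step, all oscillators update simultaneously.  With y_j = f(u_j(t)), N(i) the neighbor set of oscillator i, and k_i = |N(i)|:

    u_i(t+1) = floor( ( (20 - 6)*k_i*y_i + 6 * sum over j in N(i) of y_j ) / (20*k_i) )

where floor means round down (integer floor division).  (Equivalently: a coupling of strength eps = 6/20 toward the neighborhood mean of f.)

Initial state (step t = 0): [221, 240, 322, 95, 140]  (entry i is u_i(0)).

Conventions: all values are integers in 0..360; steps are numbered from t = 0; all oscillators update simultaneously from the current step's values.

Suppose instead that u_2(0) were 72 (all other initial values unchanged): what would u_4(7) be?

Simulating step by step:
t=0: [221, 240, 72, 95, 140]
t=1: [154, 190, 100, 143, 228]
t=2: [264, 106, 163, 244, 178]
t=3: [250, 179, 286, 212, 88]
t=4: [210, 77, 277, 138, 132]
t=5: [148, 124, 274, 239, 228]
t=6: [271, 226, 281, 216, 195]
t=7: [261, 177, 280, 158, 119]

Answer: u_4(7) = 119
Key observation: This trace re-runs the system from the modified initial state.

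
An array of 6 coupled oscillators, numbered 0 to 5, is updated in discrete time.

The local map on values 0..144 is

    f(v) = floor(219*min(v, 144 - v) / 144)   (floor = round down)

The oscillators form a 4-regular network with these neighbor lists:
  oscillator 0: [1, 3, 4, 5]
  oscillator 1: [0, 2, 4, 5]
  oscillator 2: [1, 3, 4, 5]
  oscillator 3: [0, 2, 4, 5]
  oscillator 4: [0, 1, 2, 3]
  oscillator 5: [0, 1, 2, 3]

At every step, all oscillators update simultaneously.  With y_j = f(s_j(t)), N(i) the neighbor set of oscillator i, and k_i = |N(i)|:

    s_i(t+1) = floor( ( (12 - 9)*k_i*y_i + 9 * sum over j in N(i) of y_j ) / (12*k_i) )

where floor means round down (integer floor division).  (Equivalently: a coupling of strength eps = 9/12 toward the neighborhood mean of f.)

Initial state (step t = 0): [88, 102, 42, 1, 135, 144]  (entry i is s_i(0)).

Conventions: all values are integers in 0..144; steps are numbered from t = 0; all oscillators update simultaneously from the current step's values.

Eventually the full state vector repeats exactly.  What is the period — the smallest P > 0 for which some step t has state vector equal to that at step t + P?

Simulating step by step:
t=0: [88, 102, 42, 1, 135, 144]
t=1: [35, 45, 30, 30, 43, 39]
t=2: [57, 58, 55, 52, 55, 54]
t=3: [83, 84, 83, 82, 83, 83]
t=4: [92, 91, 92, 92, 92, 92]
t=5: [79, 79, 79, 79, 79, 79]
t=6: [98, 98, 98, 98, 98, 98]
t=7: [69, 69, 69, 69, 69, 69]
t=8: [104, 104, 104, 104, 104, 104]
t=9: [60, 60, 60, 60, 60, 60]
t=10: [91, 91, 91, 91, 91, 91]
t=11: [80, 80, 80, 80, 80, 80]
t=12: [97, 97, 97, 97, 97, 97]
t=13: [71, 71, 71, 71, 71, 71]
t=14: [107, 107, 107, 107, 107, 107]
t=15: [56, 56, 56, 56, 56, 56]
t=16: [85, 85, 85, 85, 85, 85]
t=17: [89, 89, 89, 89, 89, 89]
t=18: [83, 83, 83, 83, 83, 83]
t=19: [92, 92, 92, 92, 92, 92]
t=20: [79, 79, 79, 79, 79, 79]

Answer: 15
Key observation: The state at step 5, [79, 79, 79, 79, 79, 79], reappears at step 20 — and no state repeats earlier — so the cycle the system enters has period 15.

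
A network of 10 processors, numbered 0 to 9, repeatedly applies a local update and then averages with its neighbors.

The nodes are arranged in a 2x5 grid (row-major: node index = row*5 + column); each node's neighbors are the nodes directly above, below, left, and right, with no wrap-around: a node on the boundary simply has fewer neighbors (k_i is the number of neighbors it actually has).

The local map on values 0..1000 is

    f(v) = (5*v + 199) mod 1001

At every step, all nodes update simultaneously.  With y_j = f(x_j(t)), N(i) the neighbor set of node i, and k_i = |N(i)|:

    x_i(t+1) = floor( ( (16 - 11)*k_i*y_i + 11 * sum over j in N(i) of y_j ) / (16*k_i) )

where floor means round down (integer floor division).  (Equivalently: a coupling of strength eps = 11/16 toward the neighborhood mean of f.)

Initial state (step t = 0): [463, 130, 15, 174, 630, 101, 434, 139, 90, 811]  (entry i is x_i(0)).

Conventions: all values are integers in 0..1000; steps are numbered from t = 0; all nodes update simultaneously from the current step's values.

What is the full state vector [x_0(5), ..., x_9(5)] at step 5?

Simulating step by step:
t=0: [463, 130, 15, 174, 630, 101, 434, 139, 90, 811]
t=1: [693, 529, 500, 312, 217, 522, 675, 575, 480, 420]
t=2: [773, 705, 600, 598, 451, 675, 572, 449, 444, 395]
t=3: [462, 296, 370, 302, 264, 218, 414, 291, 313, 352]
t=4: [490, 400, 481, 525, 734, 356, 454, 450, 769, 739]
t=5: [606, 454, 524, 602, 859, 688, 517, 393, 507, 589]

Answer: [606, 454, 524, 602, 859, 688, 517, 393, 507, 589]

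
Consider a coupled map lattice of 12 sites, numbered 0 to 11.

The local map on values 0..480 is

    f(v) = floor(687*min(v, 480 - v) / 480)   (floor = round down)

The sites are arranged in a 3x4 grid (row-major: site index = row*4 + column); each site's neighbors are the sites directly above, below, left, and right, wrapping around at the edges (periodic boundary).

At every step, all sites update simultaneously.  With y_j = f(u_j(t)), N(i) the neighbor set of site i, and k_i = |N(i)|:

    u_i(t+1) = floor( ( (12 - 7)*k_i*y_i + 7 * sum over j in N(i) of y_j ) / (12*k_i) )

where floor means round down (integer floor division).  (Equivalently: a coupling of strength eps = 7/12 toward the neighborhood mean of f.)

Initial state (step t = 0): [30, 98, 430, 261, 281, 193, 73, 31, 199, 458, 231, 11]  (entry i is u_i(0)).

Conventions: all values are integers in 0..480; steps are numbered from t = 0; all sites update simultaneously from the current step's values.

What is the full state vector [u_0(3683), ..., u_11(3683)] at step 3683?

Simulating step by step:
t=0: [30, 98, 430, 261, 281, 193, 73, 31, 199, 458, 231, 11]
t=1: [166, 119, 158, 155, 212, 196, 148, 122, 172, 163, 169, 147]
t=2: [235, 213, 217, 215, 262, 250, 222, 210, 245, 233, 228, 216]
t=3: [323, 317, 312, 310, 319, 321, 316, 306, 328, 327, 320, 313]
t=4: [227, 229, 236, 240, 229, 228, 235, 241, 223, 222, 231, 236]
t=5: [326, 326, 335, 338, 327, 326, 334, 338, 323, 321, 331, 334]
t=6: [217, 219, 209, 206, 217, 218, 209, 206, 220, 222, 212, 209]
t=7: [308, 310, 300, 297, 308, 310, 300, 297, 311, 313, 303, 300]
t=8: [247, 244, 254, 257, 247, 244, 254, 257, 244, 242, 252, 255]
t=9: [332, 334, 324, 322, 332, 334, 324, 322, 334, 336, 326, 323]
t=10: [212, 210, 220, 223, 212, 210, 220, 223, 210, 208, 219, 221]
t=11: [304, 302, 312, 315, 304, 302, 312, 315, 302, 300, 311, 314]
t=12: [249, 251, 241, 238, 249, 251, 241, 238, 251, 253, 242, 239]
t=13: [330, 329, 339, 339, 330, 329, 339, 339, 329, 327, 338, 338]
t=14: [212, 213, 203, 203, 212, 213, 203, 203, 213, 214, 204, 204]
t=15: [301, 302, 292, 292, 301, 302, 292, 292, 302, 302, 292, 292]
t=16: [257, 256, 266, 267, 257, 256, 266, 267, 256, 256, 266, 266]
t=17: [317, 317, 307, 306, 317, 317, 307, 306, 317, 317, 308, 307]
t=18: [235, 235, 245, 246, 235, 235, 245, 246, 235, 234, 244, 245]
t=19: [335, 335, 335, 334, 335, 335, 335, 334, 335, 335, 336, 335]
t=20: [207, 207, 207, 207, 207, 207, 207, 207, 207, 206, 206, 207]
t=21: [296, 295, 295, 296, 296, 295, 295, 296, 295, 294, 294, 295]
t=22: [263, 264, 264, 263, 263, 264, 264, 263, 264, 265, 265, 264]
t=23: [309, 308, 308, 309, 309, 308, 308, 309, 309, 307, 307, 309]
t=24: [244, 245, 245, 244, 244, 245, 245, 244, 244, 246, 246, 244]
t=25: [336, 335, 335, 336, 336, 335, 335, 336, 336, 335, 335, 336]
t=26: [206, 206, 206, 206, 206, 206, 206, 206, 206, 206, 206, 206]
t=27: [294, 294, 294, 294, 294, 294, 294, 294, 294, 294, 294, 294]
t=28: [266, 266, 266, 266, 266, 266, 266, 266, 266, 266, 266, 266]
t=29: [306, 306, 306, 306, 306, 306, 306, 306, 306, 306, 306, 306]
t=30: [249, 249, 249, 249, 249, 249, 249, 249, 249, 249, 249, 249]
t=31: [330, 330, 330, 330, 330, 330, 330, 330, 330, 330, 330, 330]
t=32: [214, 214, 214, 214, 214, 214, 214, 214, 214, 214, 214, 214]
t=33: [306, 306, 306, 306, 306, 306, 306, 306, 306, 306, 306, 306]

Answer: [330, 330, 330, 330, 330, 330, 330, 330, 330, 330, 330, 330]
Key observation: The state at step 29, [306, 306, 306, 306, 306, 306, 306, 306, 306, 306, 306, 306], reappears at step 33: the system is in a cycle of period 4 from step 29 on.  Therefore the state at step 3683 equals the state at step 29 + ((3683 - 29) mod 4) = 31, which is [330, 330, 330, 330, 330, 330, 330, 330, 330, 330, 330, 330].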